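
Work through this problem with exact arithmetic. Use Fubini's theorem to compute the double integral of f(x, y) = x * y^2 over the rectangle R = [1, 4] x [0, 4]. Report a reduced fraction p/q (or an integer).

f(x, y) is a tensor product of a function of x and a function of y, and both factors are bounded continuous (hence Lebesgue integrable) on the rectangle, so Fubini's theorem applies:
  integral_R f d(m x m) = (integral_a1^b1 x dx) * (integral_a2^b2 y^2 dy).
Inner integral in x: integral_{1}^{4} x dx = (4^2 - 1^2)/2
  = 15/2.
Inner integral in y: integral_{0}^{4} y^2 dy = (4^3 - 0^3)/3
  = 64/3.
Product: (15/2) * (64/3) = 160.

160


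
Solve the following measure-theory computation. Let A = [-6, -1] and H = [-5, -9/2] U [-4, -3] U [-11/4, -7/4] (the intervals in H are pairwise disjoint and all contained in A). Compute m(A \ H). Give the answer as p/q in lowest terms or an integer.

The ambient interval has length m(A) = -1 - (-6) = 5.
Since the holes are disjoint and sit inside A, by finite additivity
  m(H) = sum_i (b_i - a_i), and m(A \ H) = m(A) - m(H).
Computing the hole measures:
  m(H_1) = -9/2 - (-5) = 1/2.
  m(H_2) = -3 - (-4) = 1.
  m(H_3) = -7/4 - (-11/4) = 1.
Summed: m(H) = 1/2 + 1 + 1 = 5/2.
So m(A \ H) = 5 - 5/2 = 5/2.

5/2


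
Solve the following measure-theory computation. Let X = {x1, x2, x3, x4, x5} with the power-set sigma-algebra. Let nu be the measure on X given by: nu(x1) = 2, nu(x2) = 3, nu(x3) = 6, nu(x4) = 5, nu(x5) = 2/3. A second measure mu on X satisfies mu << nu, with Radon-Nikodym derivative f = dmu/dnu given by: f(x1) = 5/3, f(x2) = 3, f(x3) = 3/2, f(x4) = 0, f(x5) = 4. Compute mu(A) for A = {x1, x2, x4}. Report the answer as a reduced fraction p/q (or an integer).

By the defining property of the Radon-Nikodym derivative, for every measurable set A,
  mu(A) = integral_A f dnu.
Since nu is a discrete measure concentrated on the atoms of X, the integral over A reduces to the sum
  mu(A) = sum_{x in A} f(x) * nu({x}).
Computing each term:
  x1: f(x1) * nu(x1) = 5/3 * 2 = 10/3.
  x2: f(x2) * nu(x2) = 3 * 3 = 9.
  x4: f(x4) * nu(x4) = 0 * 5 = 0.
Summing: mu(A) = 10/3 + 9 + 0 = 37/3.

37/3


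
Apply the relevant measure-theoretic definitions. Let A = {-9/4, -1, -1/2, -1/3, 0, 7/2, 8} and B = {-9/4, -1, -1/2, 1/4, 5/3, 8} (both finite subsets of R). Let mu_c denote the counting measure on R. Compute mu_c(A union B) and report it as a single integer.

Counting measure on a finite set equals cardinality. By inclusion-exclusion, |A union B| = |A| + |B| - |A cap B|.
|A| = 7, |B| = 6, |A cap B| = 4.
So mu_c(A union B) = 7 + 6 - 4 = 9.

9


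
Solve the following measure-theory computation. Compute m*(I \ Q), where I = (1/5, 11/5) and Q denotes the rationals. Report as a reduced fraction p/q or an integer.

The interval I = (1/5, 11/5) has m(I) = 11/5 - 1/5 = 2 (endpoints are measure-zero, so open/closed/half-open agree). Write I = (I cap Q) u (I \ Q). The rationals in I are countable, so m*(I cap Q) = 0 (cover each rational by intervals whose total length is arbitrarily small). By countable subadditivity m*(I) <= m*(I cap Q) + m*(I \ Q), hence m*(I \ Q) >= m(I) = 2. The reverse inequality m*(I \ Q) <= m*(I) = 2 is trivial since (I \ Q) is a subset of I. Therefore m*(I \ Q) = 2.

2


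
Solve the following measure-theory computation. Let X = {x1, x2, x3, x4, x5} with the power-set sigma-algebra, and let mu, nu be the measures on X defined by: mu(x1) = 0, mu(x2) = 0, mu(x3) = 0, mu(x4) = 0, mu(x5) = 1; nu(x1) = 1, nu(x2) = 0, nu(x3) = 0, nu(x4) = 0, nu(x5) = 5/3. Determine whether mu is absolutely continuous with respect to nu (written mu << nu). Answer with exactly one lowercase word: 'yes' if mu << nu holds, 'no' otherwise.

mu << nu means: every nu-null measurable set is also mu-null; equivalently, for every atom x, if nu({x}) = 0 then mu({x}) = 0.
Checking each atom:
  x1: nu = 1 > 0 -> no constraint.
  x2: nu = 0, mu = 0 -> consistent with mu << nu.
  x3: nu = 0, mu = 0 -> consistent with mu << nu.
  x4: nu = 0, mu = 0 -> consistent with mu << nu.
  x5: nu = 5/3 > 0 -> no constraint.
No atom violates the condition. Therefore mu << nu.

yes


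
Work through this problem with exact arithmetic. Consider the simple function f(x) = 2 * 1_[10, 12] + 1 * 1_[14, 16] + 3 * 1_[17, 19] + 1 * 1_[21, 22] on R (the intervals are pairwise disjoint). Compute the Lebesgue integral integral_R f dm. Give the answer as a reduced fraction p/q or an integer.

For a simple function f = sum_i c_i * 1_{A_i} with disjoint A_i,
  integral f dm = sum_i c_i * m(A_i).
Lengths of the A_i:
  m(A_1) = 12 - 10 = 2.
  m(A_2) = 16 - 14 = 2.
  m(A_3) = 19 - 17 = 2.
  m(A_4) = 22 - 21 = 1.
Contributions c_i * m(A_i):
  (2) * (2) = 4.
  (1) * (2) = 2.
  (3) * (2) = 6.
  (1) * (1) = 1.
Total: 4 + 2 + 6 + 1 = 13.

13


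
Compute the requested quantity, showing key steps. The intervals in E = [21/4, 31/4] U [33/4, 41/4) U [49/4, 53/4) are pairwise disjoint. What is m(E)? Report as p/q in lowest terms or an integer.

For pairwise disjoint intervals, m(union_i I_i) = sum_i m(I_i),
and m is invariant under swapping open/closed endpoints (single points have measure 0).
So m(E) = sum_i (b_i - a_i).
  I_1 has length 31/4 - 21/4 = 5/2.
  I_2 has length 41/4 - 33/4 = 2.
  I_3 has length 53/4 - 49/4 = 1.
Summing:
  m(E) = 5/2 + 2 + 1 = 11/2.

11/2


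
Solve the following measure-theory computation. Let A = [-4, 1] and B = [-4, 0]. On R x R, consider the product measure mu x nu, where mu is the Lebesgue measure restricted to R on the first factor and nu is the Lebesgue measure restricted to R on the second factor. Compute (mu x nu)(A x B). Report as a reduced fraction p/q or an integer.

For a measurable rectangle A x B, the product measure satisfies
  (mu x nu)(A x B) = mu(A) * nu(B).
  mu(A) = 5.
  nu(B) = 4.
  (mu x nu)(A x B) = 5 * 4 = 20.

20


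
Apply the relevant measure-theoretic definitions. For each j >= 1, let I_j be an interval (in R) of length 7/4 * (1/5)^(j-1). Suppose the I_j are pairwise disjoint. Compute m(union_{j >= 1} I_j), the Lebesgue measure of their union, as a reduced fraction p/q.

By countable additivity of the Lebesgue measure on pairwise disjoint measurable sets,
  m(union_{j >= 1} I_j) = sum_{j >= 1} m(I_j) = sum_{j >= 1} a * r^(j-1),
  with a = 7/4 and r = 1/5.
Since 0 < r = 1/5 < 1, the geometric series converges:
  sum_{j >= 1} a * r^(j-1) = a / (1 - r).
  = 7/4 / (1 - 1/5)
  = 7/4 / (4/5)
  = 35/16.

35/16


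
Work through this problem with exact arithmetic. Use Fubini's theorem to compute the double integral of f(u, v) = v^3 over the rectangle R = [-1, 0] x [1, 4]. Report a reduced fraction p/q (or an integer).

f(u, v) is a tensor product of a function of u and a function of v, and both factors are bounded continuous (hence Lebesgue integrable) on the rectangle, so Fubini's theorem applies:
  integral_R f d(m x m) = (integral_a1^b1 1 du) * (integral_a2^b2 v^3 dv).
Inner integral in u: integral_{-1}^{0} 1 du = (0^1 - (-1)^1)/1
  = 1.
Inner integral in v: integral_{1}^{4} v^3 dv = (4^4 - 1^4)/4
  = 255/4.
Product: (1) * (255/4) = 255/4.

255/4


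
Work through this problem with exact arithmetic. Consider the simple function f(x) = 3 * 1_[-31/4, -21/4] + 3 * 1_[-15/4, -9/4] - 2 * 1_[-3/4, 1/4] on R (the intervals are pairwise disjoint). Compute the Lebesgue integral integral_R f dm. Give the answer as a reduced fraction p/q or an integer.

For a simple function f = sum_i c_i * 1_{A_i} with disjoint A_i,
  integral f dm = sum_i c_i * m(A_i).
Lengths of the A_i:
  m(A_1) = -21/4 - (-31/4) = 5/2.
  m(A_2) = -9/4 - (-15/4) = 3/2.
  m(A_3) = 1/4 - (-3/4) = 1.
Contributions c_i * m(A_i):
  (3) * (5/2) = 15/2.
  (3) * (3/2) = 9/2.
  (-2) * (1) = -2.
Total: 15/2 + 9/2 - 2 = 10.

10


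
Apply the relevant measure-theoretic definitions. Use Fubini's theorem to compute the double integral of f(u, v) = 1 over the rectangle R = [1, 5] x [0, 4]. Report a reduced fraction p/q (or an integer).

f(u, v) is a tensor product of a function of u and a function of v, and both factors are bounded continuous (hence Lebesgue integrable) on the rectangle, so Fubini's theorem applies:
  integral_R f d(m x m) = (integral_a1^b1 1 du) * (integral_a2^b2 1 dv).
Inner integral in u: integral_{1}^{5} 1 du = (5^1 - 1^1)/1
  = 4.
Inner integral in v: integral_{0}^{4} 1 dv = (4^1 - 0^1)/1
  = 4.
Product: (4) * (4) = 16.

16


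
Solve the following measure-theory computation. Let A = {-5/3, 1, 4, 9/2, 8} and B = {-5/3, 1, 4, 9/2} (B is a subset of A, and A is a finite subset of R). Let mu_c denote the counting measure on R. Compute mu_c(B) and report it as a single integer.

Counting measure assigns mu_c(E) = |E| (number of elements) when E is finite.
B has 4 element(s), so mu_c(B) = 4.

4


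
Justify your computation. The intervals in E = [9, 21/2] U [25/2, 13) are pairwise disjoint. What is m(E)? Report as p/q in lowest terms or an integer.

For pairwise disjoint intervals, m(union_i I_i) = sum_i m(I_i),
and m is invariant under swapping open/closed endpoints (single points have measure 0).
So m(E) = sum_i (b_i - a_i).
  I_1 has length 21/2 - 9 = 3/2.
  I_2 has length 13 - 25/2 = 1/2.
Summing:
  m(E) = 3/2 + 1/2 = 2.

2


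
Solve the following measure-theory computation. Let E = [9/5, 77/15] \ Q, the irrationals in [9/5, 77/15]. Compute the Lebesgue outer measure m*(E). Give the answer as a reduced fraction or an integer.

The interval I = [9/5, 77/15] has m(I) = 77/15 - 9/5 = 10/3 (endpoints are measure-zero, so open/closed/half-open agree). Write I = (I cap Q) u (I \ Q). The rationals in I are countable, so m*(I cap Q) = 0 (cover each rational by intervals whose total length is arbitrarily small). By countable subadditivity m*(I) <= m*(I cap Q) + m*(I \ Q), hence m*(I \ Q) >= m(I) = 10/3. The reverse inequality m*(I \ Q) <= m*(I) = 10/3 is trivial since (I \ Q) is a subset of I. Therefore m*(I \ Q) = 10/3.

10/3


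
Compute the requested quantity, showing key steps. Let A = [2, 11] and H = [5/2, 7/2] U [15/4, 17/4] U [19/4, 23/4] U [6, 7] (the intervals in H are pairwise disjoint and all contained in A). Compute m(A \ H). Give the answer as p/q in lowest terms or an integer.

The ambient interval has length m(A) = 11 - 2 = 9.
Since the holes are disjoint and sit inside A, by finite additivity
  m(H) = sum_i (b_i - a_i), and m(A \ H) = m(A) - m(H).
Computing the hole measures:
  m(H_1) = 7/2 - 5/2 = 1.
  m(H_2) = 17/4 - 15/4 = 1/2.
  m(H_3) = 23/4 - 19/4 = 1.
  m(H_4) = 7 - 6 = 1.
Summed: m(H) = 1 + 1/2 + 1 + 1 = 7/2.
So m(A \ H) = 9 - 7/2 = 11/2.

11/2


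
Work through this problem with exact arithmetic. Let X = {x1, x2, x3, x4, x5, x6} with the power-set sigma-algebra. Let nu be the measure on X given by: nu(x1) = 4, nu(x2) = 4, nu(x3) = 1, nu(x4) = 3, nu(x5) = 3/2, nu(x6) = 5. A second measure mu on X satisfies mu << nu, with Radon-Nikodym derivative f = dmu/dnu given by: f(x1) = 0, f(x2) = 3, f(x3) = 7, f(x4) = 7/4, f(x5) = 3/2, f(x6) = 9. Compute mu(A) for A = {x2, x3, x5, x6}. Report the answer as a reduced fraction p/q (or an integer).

By the defining property of the Radon-Nikodym derivative, for every measurable set A,
  mu(A) = integral_A f dnu.
Since nu is a discrete measure concentrated on the atoms of X, the integral over A reduces to the sum
  mu(A) = sum_{x in A} f(x) * nu({x}).
Computing each term:
  x2: f(x2) * nu(x2) = 3 * 4 = 12.
  x3: f(x3) * nu(x3) = 7 * 1 = 7.
  x5: f(x5) * nu(x5) = 3/2 * 3/2 = 9/4.
  x6: f(x6) * nu(x6) = 9 * 5 = 45.
Summing: mu(A) = 12 + 7 + 9/4 + 45 = 265/4.

265/4


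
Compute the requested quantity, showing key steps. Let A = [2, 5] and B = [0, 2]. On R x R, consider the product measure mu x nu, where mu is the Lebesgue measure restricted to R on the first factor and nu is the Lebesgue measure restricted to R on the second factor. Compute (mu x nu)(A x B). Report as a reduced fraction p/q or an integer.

For a measurable rectangle A x B, the product measure satisfies
  (mu x nu)(A x B) = mu(A) * nu(B).
  mu(A) = 3.
  nu(B) = 2.
  (mu x nu)(A x B) = 3 * 2 = 6.

6


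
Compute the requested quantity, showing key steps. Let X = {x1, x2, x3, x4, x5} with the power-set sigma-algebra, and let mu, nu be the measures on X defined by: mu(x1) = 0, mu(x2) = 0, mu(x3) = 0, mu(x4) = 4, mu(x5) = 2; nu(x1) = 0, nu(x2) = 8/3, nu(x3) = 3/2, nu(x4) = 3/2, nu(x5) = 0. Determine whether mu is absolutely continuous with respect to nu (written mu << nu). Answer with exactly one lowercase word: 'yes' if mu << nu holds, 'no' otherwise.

mu << nu means: every nu-null measurable set is also mu-null; equivalently, for every atom x, if nu({x}) = 0 then mu({x}) = 0.
Checking each atom:
  x1: nu = 0, mu = 0 -> consistent with mu << nu.
  x2: nu = 8/3 > 0 -> no constraint.
  x3: nu = 3/2 > 0 -> no constraint.
  x4: nu = 3/2 > 0 -> no constraint.
  x5: nu = 0, mu = 2 > 0 -> violates mu << nu.
The atom(s) x5 violate the condition (nu = 0 but mu > 0). Therefore mu is NOT absolutely continuous w.r.t. nu.

no


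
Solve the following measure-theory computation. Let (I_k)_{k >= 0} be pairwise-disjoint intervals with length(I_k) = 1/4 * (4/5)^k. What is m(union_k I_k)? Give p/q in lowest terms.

By countable additivity of the Lebesgue measure on pairwise disjoint measurable sets,
  m(union_{k >= 0} I_k) = sum_{k >= 0} m(I_k) = sum_{k >= 0} a * r^k,
  with a = 1/4 and r = 4/5.
Since 0 < r = 4/5 < 1, the geometric series converges:
  sum_{k >= 0} a * r^k = a / (1 - r).
  = 1/4 / (1 - 4/5)
  = 1/4 / (1/5)
  = 5/4.

5/4


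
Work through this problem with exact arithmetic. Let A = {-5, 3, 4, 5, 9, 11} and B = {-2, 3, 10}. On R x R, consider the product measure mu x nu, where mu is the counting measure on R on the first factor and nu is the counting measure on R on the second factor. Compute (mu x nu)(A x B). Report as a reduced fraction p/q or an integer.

For a measurable rectangle A x B, the product measure satisfies
  (mu x nu)(A x B) = mu(A) * nu(B).
  mu(A) = 6.
  nu(B) = 3.
  (mu x nu)(A x B) = 6 * 3 = 18.

18


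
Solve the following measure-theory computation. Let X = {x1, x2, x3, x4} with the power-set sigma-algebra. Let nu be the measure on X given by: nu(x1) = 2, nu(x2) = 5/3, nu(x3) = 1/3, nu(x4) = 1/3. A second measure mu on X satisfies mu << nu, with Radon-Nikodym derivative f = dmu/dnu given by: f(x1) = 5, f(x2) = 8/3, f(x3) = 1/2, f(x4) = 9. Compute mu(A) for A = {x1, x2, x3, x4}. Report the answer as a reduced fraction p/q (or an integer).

By the defining property of the Radon-Nikodym derivative, for every measurable set A,
  mu(A) = integral_A f dnu.
Since nu is a discrete measure concentrated on the atoms of X, the integral over A reduces to the sum
  mu(A) = sum_{x in A} f(x) * nu({x}).
Computing each term:
  x1: f(x1) * nu(x1) = 5 * 2 = 10.
  x2: f(x2) * nu(x2) = 8/3 * 5/3 = 40/9.
  x3: f(x3) * nu(x3) = 1/2 * 1/3 = 1/6.
  x4: f(x4) * nu(x4) = 9 * 1/3 = 3.
Summing: mu(A) = 10 + 40/9 + 1/6 + 3 = 317/18.

317/18


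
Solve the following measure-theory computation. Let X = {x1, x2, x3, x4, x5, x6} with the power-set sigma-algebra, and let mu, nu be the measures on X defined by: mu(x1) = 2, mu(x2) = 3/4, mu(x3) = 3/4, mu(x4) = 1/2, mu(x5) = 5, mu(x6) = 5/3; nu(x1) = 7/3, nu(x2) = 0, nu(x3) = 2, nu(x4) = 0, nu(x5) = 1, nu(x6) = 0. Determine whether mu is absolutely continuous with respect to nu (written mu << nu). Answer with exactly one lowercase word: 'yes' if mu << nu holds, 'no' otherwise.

mu << nu means: every nu-null measurable set is also mu-null; equivalently, for every atom x, if nu({x}) = 0 then mu({x}) = 0.
Checking each atom:
  x1: nu = 7/3 > 0 -> no constraint.
  x2: nu = 0, mu = 3/4 > 0 -> violates mu << nu.
  x3: nu = 2 > 0 -> no constraint.
  x4: nu = 0, mu = 1/2 > 0 -> violates mu << nu.
  x5: nu = 1 > 0 -> no constraint.
  x6: nu = 0, mu = 5/3 > 0 -> violates mu << nu.
The atom(s) x2, x4, x6 violate the condition (nu = 0 but mu > 0). Therefore mu is NOT absolutely continuous w.r.t. nu.

no


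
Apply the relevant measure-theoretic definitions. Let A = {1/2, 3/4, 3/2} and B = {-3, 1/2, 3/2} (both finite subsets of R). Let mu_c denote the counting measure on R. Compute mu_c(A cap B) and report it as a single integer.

Counting measure on a finite set equals cardinality. mu_c(A cap B) = |A cap B| (elements appearing in both).
Enumerating the elements of A that also lie in B gives 2 element(s).
So mu_c(A cap B) = 2.

2


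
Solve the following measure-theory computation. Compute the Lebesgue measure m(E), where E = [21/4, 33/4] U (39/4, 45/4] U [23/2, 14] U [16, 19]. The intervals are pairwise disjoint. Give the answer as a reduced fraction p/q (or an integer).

For pairwise disjoint intervals, m(union_i I_i) = sum_i m(I_i),
and m is invariant under swapping open/closed endpoints (single points have measure 0).
So m(E) = sum_i (b_i - a_i).
  I_1 has length 33/4 - 21/4 = 3.
  I_2 has length 45/4 - 39/4 = 3/2.
  I_3 has length 14 - 23/2 = 5/2.
  I_4 has length 19 - 16 = 3.
Summing:
  m(E) = 3 + 3/2 + 5/2 + 3 = 10.

10


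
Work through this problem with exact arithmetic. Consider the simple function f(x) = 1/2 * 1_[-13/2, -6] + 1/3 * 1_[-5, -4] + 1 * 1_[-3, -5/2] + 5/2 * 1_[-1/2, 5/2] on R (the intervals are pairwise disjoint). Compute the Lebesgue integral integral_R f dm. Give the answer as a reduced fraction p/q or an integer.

For a simple function f = sum_i c_i * 1_{A_i} with disjoint A_i,
  integral f dm = sum_i c_i * m(A_i).
Lengths of the A_i:
  m(A_1) = -6 - (-13/2) = 1/2.
  m(A_2) = -4 - (-5) = 1.
  m(A_3) = -5/2 - (-3) = 1/2.
  m(A_4) = 5/2 - (-1/2) = 3.
Contributions c_i * m(A_i):
  (1/2) * (1/2) = 1/4.
  (1/3) * (1) = 1/3.
  (1) * (1/2) = 1/2.
  (5/2) * (3) = 15/2.
Total: 1/4 + 1/3 + 1/2 + 15/2 = 103/12.

103/12


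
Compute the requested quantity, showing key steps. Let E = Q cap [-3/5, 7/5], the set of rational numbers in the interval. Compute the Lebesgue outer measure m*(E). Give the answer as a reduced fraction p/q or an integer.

The set Q cap [-3/5, 7/5] is countable (a subset of the countable set Q). Lebesgue outer measure of any countable set is 0: each singleton {q} has m*({q}) = 0, and by countable subadditivity m*(union_k {q_k}) <= sum_k m*({q_k}) = sum_k 0 = 0. The reverse inequality m*(E) >= 0 is automatic. So m*(Q cap [-3/5, 7/5]) = 0.

0


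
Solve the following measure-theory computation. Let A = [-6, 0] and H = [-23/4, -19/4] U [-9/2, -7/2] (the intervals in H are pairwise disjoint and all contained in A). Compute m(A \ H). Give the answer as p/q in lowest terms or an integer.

The ambient interval has length m(A) = 0 - (-6) = 6.
Since the holes are disjoint and sit inside A, by finite additivity
  m(H) = sum_i (b_i - a_i), and m(A \ H) = m(A) - m(H).
Computing the hole measures:
  m(H_1) = -19/4 - (-23/4) = 1.
  m(H_2) = -7/2 - (-9/2) = 1.
Summed: m(H) = 1 + 1 = 2.
So m(A \ H) = 6 - 2 = 4.

4


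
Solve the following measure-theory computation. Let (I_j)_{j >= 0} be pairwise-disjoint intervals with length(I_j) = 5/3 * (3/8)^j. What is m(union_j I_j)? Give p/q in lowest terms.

By countable additivity of the Lebesgue measure on pairwise disjoint measurable sets,
  m(union_{j >= 0} I_j) = sum_{j >= 0} m(I_j) = sum_{j >= 0} a * r^j,
  with a = 5/3 and r = 3/8.
Since 0 < r = 3/8 < 1, the geometric series converges:
  sum_{j >= 0} a * r^j = a / (1 - r).
  = 5/3 / (1 - 3/8)
  = 5/3 / (5/8)
  = 8/3.

8/3


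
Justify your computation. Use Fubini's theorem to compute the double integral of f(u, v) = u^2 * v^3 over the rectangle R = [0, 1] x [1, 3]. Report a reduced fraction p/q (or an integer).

f(u, v) is a tensor product of a function of u and a function of v, and both factors are bounded continuous (hence Lebesgue integrable) on the rectangle, so Fubini's theorem applies:
  integral_R f d(m x m) = (integral_a1^b1 u^2 du) * (integral_a2^b2 v^3 dv).
Inner integral in u: integral_{0}^{1} u^2 du = (1^3 - 0^3)/3
  = 1/3.
Inner integral in v: integral_{1}^{3} v^3 dv = (3^4 - 1^4)/4
  = 20.
Product: (1/3) * (20) = 20/3.

20/3


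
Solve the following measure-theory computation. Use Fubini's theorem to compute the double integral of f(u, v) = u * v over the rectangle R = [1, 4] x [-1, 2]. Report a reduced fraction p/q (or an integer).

f(u, v) is a tensor product of a function of u and a function of v, and both factors are bounded continuous (hence Lebesgue integrable) on the rectangle, so Fubini's theorem applies:
  integral_R f d(m x m) = (integral_a1^b1 u du) * (integral_a2^b2 v dv).
Inner integral in u: integral_{1}^{4} u du = (4^2 - 1^2)/2
  = 15/2.
Inner integral in v: integral_{-1}^{2} v dv = (2^2 - (-1)^2)/2
  = 3/2.
Product: (15/2) * (3/2) = 45/4.

45/4


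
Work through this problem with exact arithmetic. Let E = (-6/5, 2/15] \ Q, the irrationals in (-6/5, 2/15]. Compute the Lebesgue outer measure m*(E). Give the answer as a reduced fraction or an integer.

The interval I = (-6/5, 2/15] has m(I) = 2/15 - (-6/5) = 4/3 (endpoints are measure-zero, so open/closed/half-open agree). Write I = (I cap Q) u (I \ Q). The rationals in I are countable, so m*(I cap Q) = 0 (cover each rational by intervals whose total length is arbitrarily small). By countable subadditivity m*(I) <= m*(I cap Q) + m*(I \ Q), hence m*(I \ Q) >= m(I) = 4/3. The reverse inequality m*(I \ Q) <= m*(I) = 4/3 is trivial since (I \ Q) is a subset of I. Therefore m*(I \ Q) = 4/3.

4/3


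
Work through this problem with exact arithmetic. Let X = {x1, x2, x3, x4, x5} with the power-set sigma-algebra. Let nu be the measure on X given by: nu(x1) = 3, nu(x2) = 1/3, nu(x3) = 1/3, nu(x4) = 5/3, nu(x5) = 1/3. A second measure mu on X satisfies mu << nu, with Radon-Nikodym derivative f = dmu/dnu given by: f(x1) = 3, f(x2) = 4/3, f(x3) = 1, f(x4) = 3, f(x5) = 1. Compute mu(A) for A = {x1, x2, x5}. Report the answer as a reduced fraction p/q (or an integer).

By the defining property of the Radon-Nikodym derivative, for every measurable set A,
  mu(A) = integral_A f dnu.
Since nu is a discrete measure concentrated on the atoms of X, the integral over A reduces to the sum
  mu(A) = sum_{x in A} f(x) * nu({x}).
Computing each term:
  x1: f(x1) * nu(x1) = 3 * 3 = 9.
  x2: f(x2) * nu(x2) = 4/3 * 1/3 = 4/9.
  x5: f(x5) * nu(x5) = 1 * 1/3 = 1/3.
Summing: mu(A) = 9 + 4/9 + 1/3 = 88/9.

88/9


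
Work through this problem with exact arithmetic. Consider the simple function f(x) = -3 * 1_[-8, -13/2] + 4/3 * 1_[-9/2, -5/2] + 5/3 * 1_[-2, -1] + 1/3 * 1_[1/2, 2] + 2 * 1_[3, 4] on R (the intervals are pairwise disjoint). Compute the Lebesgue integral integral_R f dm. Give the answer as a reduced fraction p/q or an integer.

For a simple function f = sum_i c_i * 1_{A_i} with disjoint A_i,
  integral f dm = sum_i c_i * m(A_i).
Lengths of the A_i:
  m(A_1) = -13/2 - (-8) = 3/2.
  m(A_2) = -5/2 - (-9/2) = 2.
  m(A_3) = -1 - (-2) = 1.
  m(A_4) = 2 - 1/2 = 3/2.
  m(A_5) = 4 - 3 = 1.
Contributions c_i * m(A_i):
  (-3) * (3/2) = -9/2.
  (4/3) * (2) = 8/3.
  (5/3) * (1) = 5/3.
  (1/3) * (3/2) = 1/2.
  (2) * (1) = 2.
Total: -9/2 + 8/3 + 5/3 + 1/2 + 2 = 7/3.

7/3


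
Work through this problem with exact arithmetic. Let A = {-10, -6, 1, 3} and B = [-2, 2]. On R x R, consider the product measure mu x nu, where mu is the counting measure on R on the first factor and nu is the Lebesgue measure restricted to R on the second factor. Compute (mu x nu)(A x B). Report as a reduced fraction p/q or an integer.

For a measurable rectangle A x B, the product measure satisfies
  (mu x nu)(A x B) = mu(A) * nu(B).
  mu(A) = 4.
  nu(B) = 4.
  (mu x nu)(A x B) = 4 * 4 = 16.

16


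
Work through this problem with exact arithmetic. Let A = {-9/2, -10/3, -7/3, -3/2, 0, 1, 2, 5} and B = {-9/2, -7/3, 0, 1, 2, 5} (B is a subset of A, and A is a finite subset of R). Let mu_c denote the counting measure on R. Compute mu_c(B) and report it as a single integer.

Counting measure assigns mu_c(E) = |E| (number of elements) when E is finite.
B has 6 element(s), so mu_c(B) = 6.

6


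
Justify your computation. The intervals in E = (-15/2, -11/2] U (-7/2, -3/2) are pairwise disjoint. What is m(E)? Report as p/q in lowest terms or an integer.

For pairwise disjoint intervals, m(union_i I_i) = sum_i m(I_i),
and m is invariant under swapping open/closed endpoints (single points have measure 0).
So m(E) = sum_i (b_i - a_i).
  I_1 has length -11/2 - (-15/2) = 2.
  I_2 has length -3/2 - (-7/2) = 2.
Summing:
  m(E) = 2 + 2 = 4.

4


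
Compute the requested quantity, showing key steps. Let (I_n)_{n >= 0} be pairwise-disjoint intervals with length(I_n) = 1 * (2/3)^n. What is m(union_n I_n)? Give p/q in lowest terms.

By countable additivity of the Lebesgue measure on pairwise disjoint measurable sets,
  m(union_{n >= 0} I_n) = sum_{n >= 0} m(I_n) = sum_{n >= 0} a * r^n,
  with a = 1 and r = 2/3.
Since 0 < r = 2/3 < 1, the geometric series converges:
  sum_{n >= 0} a * r^n = a / (1 - r).
  = 1 / (1 - 2/3)
  = 1 / (1/3)
  = 3.

3


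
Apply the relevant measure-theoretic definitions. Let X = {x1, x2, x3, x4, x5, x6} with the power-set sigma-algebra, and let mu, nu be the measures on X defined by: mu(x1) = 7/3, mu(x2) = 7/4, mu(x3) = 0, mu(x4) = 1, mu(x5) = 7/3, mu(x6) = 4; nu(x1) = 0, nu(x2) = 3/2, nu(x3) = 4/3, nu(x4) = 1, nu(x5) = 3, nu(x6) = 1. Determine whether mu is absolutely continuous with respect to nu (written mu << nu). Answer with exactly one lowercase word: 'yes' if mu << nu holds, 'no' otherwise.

mu << nu means: every nu-null measurable set is also mu-null; equivalently, for every atom x, if nu({x}) = 0 then mu({x}) = 0.
Checking each atom:
  x1: nu = 0, mu = 7/3 > 0 -> violates mu << nu.
  x2: nu = 3/2 > 0 -> no constraint.
  x3: nu = 4/3 > 0 -> no constraint.
  x4: nu = 1 > 0 -> no constraint.
  x5: nu = 3 > 0 -> no constraint.
  x6: nu = 1 > 0 -> no constraint.
The atom(s) x1 violate the condition (nu = 0 but mu > 0). Therefore mu is NOT absolutely continuous w.r.t. nu.

no


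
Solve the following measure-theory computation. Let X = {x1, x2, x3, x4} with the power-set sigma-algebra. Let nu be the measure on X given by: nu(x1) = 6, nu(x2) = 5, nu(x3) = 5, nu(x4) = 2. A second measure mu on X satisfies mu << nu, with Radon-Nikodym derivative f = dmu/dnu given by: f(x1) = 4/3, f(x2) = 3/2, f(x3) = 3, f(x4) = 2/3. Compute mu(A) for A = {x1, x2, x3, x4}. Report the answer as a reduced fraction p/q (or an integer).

By the defining property of the Radon-Nikodym derivative, for every measurable set A,
  mu(A) = integral_A f dnu.
Since nu is a discrete measure concentrated on the atoms of X, the integral over A reduces to the sum
  mu(A) = sum_{x in A} f(x) * nu({x}).
Computing each term:
  x1: f(x1) * nu(x1) = 4/3 * 6 = 8.
  x2: f(x2) * nu(x2) = 3/2 * 5 = 15/2.
  x3: f(x3) * nu(x3) = 3 * 5 = 15.
  x4: f(x4) * nu(x4) = 2/3 * 2 = 4/3.
Summing: mu(A) = 8 + 15/2 + 15 + 4/3 = 191/6.

191/6


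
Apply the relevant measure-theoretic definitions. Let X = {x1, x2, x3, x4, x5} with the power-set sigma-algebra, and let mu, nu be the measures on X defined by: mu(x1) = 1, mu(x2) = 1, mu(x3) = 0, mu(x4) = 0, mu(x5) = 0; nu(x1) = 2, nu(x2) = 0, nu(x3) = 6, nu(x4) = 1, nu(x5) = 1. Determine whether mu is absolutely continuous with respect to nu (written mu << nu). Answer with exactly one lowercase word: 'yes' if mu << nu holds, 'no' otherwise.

mu << nu means: every nu-null measurable set is also mu-null; equivalently, for every atom x, if nu({x}) = 0 then mu({x}) = 0.
Checking each atom:
  x1: nu = 2 > 0 -> no constraint.
  x2: nu = 0, mu = 1 > 0 -> violates mu << nu.
  x3: nu = 6 > 0 -> no constraint.
  x4: nu = 1 > 0 -> no constraint.
  x5: nu = 1 > 0 -> no constraint.
The atom(s) x2 violate the condition (nu = 0 but mu > 0). Therefore mu is NOT absolutely continuous w.r.t. nu.

no


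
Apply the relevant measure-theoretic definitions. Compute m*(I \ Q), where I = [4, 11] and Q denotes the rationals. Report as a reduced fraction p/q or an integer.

The interval I = [4, 11] has m(I) = 11 - 4 = 7 (endpoints are measure-zero, so open/closed/half-open agree). Write I = (I cap Q) u (I \ Q). The rationals in I are countable, so m*(I cap Q) = 0 (cover each rational by intervals whose total length is arbitrarily small). By countable subadditivity m*(I) <= m*(I cap Q) + m*(I \ Q), hence m*(I \ Q) >= m(I) = 7. The reverse inequality m*(I \ Q) <= m*(I) = 7 is trivial since (I \ Q) is a subset of I. Therefore m*(I \ Q) = 7.

7


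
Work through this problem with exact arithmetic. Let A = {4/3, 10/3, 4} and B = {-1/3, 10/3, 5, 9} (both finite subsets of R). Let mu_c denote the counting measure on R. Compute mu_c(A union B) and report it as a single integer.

Counting measure on a finite set equals cardinality. By inclusion-exclusion, |A union B| = |A| + |B| - |A cap B|.
|A| = 3, |B| = 4, |A cap B| = 1.
So mu_c(A union B) = 3 + 4 - 1 = 6.

6


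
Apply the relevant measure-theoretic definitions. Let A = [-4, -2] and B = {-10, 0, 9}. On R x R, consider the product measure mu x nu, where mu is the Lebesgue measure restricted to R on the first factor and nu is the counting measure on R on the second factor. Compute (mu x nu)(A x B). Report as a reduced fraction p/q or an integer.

For a measurable rectangle A x B, the product measure satisfies
  (mu x nu)(A x B) = mu(A) * nu(B).
  mu(A) = 2.
  nu(B) = 3.
  (mu x nu)(A x B) = 2 * 3 = 6.

6


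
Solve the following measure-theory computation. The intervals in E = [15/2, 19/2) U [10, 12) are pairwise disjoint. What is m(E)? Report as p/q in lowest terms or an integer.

For pairwise disjoint intervals, m(union_i I_i) = sum_i m(I_i),
and m is invariant under swapping open/closed endpoints (single points have measure 0).
So m(E) = sum_i (b_i - a_i).
  I_1 has length 19/2 - 15/2 = 2.
  I_2 has length 12 - 10 = 2.
Summing:
  m(E) = 2 + 2 = 4.

4


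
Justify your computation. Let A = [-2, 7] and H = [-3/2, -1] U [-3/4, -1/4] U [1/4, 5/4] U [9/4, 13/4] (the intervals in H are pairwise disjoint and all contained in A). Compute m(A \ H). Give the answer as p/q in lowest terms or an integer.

The ambient interval has length m(A) = 7 - (-2) = 9.
Since the holes are disjoint and sit inside A, by finite additivity
  m(H) = sum_i (b_i - a_i), and m(A \ H) = m(A) - m(H).
Computing the hole measures:
  m(H_1) = -1 - (-3/2) = 1/2.
  m(H_2) = -1/4 - (-3/4) = 1/2.
  m(H_3) = 5/4 - 1/4 = 1.
  m(H_4) = 13/4 - 9/4 = 1.
Summed: m(H) = 1/2 + 1/2 + 1 + 1 = 3.
So m(A \ H) = 9 - 3 = 6.

6


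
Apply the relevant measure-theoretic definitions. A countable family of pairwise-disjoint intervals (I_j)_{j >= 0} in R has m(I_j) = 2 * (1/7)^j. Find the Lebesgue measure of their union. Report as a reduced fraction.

By countable additivity of the Lebesgue measure on pairwise disjoint measurable sets,
  m(union_{j >= 0} I_j) = sum_{j >= 0} m(I_j) = sum_{j >= 0} a * r^j,
  with a = 2 and r = 1/7.
Since 0 < r = 1/7 < 1, the geometric series converges:
  sum_{j >= 0} a * r^j = a / (1 - r).
  = 2 / (1 - 1/7)
  = 2 / (6/7)
  = 7/3.

7/3


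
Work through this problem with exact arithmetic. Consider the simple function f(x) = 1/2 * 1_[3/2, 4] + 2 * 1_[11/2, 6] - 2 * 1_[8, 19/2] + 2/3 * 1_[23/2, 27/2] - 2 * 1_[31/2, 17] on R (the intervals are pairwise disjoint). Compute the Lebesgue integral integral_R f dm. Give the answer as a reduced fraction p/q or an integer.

For a simple function f = sum_i c_i * 1_{A_i} with disjoint A_i,
  integral f dm = sum_i c_i * m(A_i).
Lengths of the A_i:
  m(A_1) = 4 - 3/2 = 5/2.
  m(A_2) = 6 - 11/2 = 1/2.
  m(A_3) = 19/2 - 8 = 3/2.
  m(A_4) = 27/2 - 23/2 = 2.
  m(A_5) = 17 - 31/2 = 3/2.
Contributions c_i * m(A_i):
  (1/2) * (5/2) = 5/4.
  (2) * (1/2) = 1.
  (-2) * (3/2) = -3.
  (2/3) * (2) = 4/3.
  (-2) * (3/2) = -3.
Total: 5/4 + 1 - 3 + 4/3 - 3 = -29/12.

-29/12


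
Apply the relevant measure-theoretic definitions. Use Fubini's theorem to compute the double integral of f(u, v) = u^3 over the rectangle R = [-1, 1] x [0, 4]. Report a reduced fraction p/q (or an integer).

f(u, v) is a tensor product of a function of u and a function of v, and both factors are bounded continuous (hence Lebesgue integrable) on the rectangle, so Fubini's theorem applies:
  integral_R f d(m x m) = (integral_a1^b1 u^3 du) * (integral_a2^b2 1 dv).
Inner integral in u: integral_{-1}^{1} u^3 du = (1^4 - (-1)^4)/4
  = 0.
Inner integral in v: integral_{0}^{4} 1 dv = (4^1 - 0^1)/1
  = 4.
Product: (0) * (4) = 0.

0


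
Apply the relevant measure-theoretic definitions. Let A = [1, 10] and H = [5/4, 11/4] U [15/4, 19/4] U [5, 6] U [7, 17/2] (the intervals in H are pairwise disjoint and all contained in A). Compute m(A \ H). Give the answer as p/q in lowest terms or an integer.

The ambient interval has length m(A) = 10 - 1 = 9.
Since the holes are disjoint and sit inside A, by finite additivity
  m(H) = sum_i (b_i - a_i), and m(A \ H) = m(A) - m(H).
Computing the hole measures:
  m(H_1) = 11/4 - 5/4 = 3/2.
  m(H_2) = 19/4 - 15/4 = 1.
  m(H_3) = 6 - 5 = 1.
  m(H_4) = 17/2 - 7 = 3/2.
Summed: m(H) = 3/2 + 1 + 1 + 3/2 = 5.
So m(A \ H) = 9 - 5 = 4.

4


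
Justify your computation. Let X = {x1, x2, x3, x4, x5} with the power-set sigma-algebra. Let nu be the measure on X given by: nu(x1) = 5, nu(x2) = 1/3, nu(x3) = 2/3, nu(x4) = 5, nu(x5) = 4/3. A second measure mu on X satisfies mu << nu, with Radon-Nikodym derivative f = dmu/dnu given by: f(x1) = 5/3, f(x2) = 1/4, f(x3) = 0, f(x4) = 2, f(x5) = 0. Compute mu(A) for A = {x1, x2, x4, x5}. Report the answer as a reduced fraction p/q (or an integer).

By the defining property of the Radon-Nikodym derivative, for every measurable set A,
  mu(A) = integral_A f dnu.
Since nu is a discrete measure concentrated on the atoms of X, the integral over A reduces to the sum
  mu(A) = sum_{x in A} f(x) * nu({x}).
Computing each term:
  x1: f(x1) * nu(x1) = 5/3 * 5 = 25/3.
  x2: f(x2) * nu(x2) = 1/4 * 1/3 = 1/12.
  x4: f(x4) * nu(x4) = 2 * 5 = 10.
  x5: f(x5) * nu(x5) = 0 * 4/3 = 0.
Summing: mu(A) = 25/3 + 1/12 + 10 + 0 = 221/12.

221/12


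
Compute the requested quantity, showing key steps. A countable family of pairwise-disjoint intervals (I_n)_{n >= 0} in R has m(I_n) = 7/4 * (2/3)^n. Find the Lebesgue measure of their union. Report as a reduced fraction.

By countable additivity of the Lebesgue measure on pairwise disjoint measurable sets,
  m(union_{n >= 0} I_n) = sum_{n >= 0} m(I_n) = sum_{n >= 0} a * r^n,
  with a = 7/4 and r = 2/3.
Since 0 < r = 2/3 < 1, the geometric series converges:
  sum_{n >= 0} a * r^n = a / (1 - r).
  = 7/4 / (1 - 2/3)
  = 7/4 / (1/3)
  = 21/4.

21/4


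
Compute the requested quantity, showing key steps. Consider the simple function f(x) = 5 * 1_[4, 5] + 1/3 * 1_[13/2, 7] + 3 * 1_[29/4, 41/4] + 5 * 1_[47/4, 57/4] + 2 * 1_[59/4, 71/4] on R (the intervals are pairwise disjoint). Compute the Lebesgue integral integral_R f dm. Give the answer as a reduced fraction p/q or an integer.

For a simple function f = sum_i c_i * 1_{A_i} with disjoint A_i,
  integral f dm = sum_i c_i * m(A_i).
Lengths of the A_i:
  m(A_1) = 5 - 4 = 1.
  m(A_2) = 7 - 13/2 = 1/2.
  m(A_3) = 41/4 - 29/4 = 3.
  m(A_4) = 57/4 - 47/4 = 5/2.
  m(A_5) = 71/4 - 59/4 = 3.
Contributions c_i * m(A_i):
  (5) * (1) = 5.
  (1/3) * (1/2) = 1/6.
  (3) * (3) = 9.
  (5) * (5/2) = 25/2.
  (2) * (3) = 6.
Total: 5 + 1/6 + 9 + 25/2 + 6 = 98/3.

98/3


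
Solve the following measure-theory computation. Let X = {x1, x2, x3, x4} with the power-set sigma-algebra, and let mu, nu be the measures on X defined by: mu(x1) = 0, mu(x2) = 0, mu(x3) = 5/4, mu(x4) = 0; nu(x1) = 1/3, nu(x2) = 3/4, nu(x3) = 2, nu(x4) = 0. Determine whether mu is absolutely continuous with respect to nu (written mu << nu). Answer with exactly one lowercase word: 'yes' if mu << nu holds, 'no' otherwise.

mu << nu means: every nu-null measurable set is also mu-null; equivalently, for every atom x, if nu({x}) = 0 then mu({x}) = 0.
Checking each atom:
  x1: nu = 1/3 > 0 -> no constraint.
  x2: nu = 3/4 > 0 -> no constraint.
  x3: nu = 2 > 0 -> no constraint.
  x4: nu = 0, mu = 0 -> consistent with mu << nu.
No atom violates the condition. Therefore mu << nu.

yes


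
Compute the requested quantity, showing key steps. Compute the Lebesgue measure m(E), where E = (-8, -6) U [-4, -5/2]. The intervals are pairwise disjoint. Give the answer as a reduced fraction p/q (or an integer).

For pairwise disjoint intervals, m(union_i I_i) = sum_i m(I_i),
and m is invariant under swapping open/closed endpoints (single points have measure 0).
So m(E) = sum_i (b_i - a_i).
  I_1 has length -6 - (-8) = 2.
  I_2 has length -5/2 - (-4) = 3/2.
Summing:
  m(E) = 2 + 3/2 = 7/2.

7/2


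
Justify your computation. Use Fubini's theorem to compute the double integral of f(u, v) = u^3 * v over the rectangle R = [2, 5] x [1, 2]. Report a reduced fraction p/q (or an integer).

f(u, v) is a tensor product of a function of u and a function of v, and both factors are bounded continuous (hence Lebesgue integrable) on the rectangle, so Fubini's theorem applies:
  integral_R f d(m x m) = (integral_a1^b1 u^3 du) * (integral_a2^b2 v dv).
Inner integral in u: integral_{2}^{5} u^3 du = (5^4 - 2^4)/4
  = 609/4.
Inner integral in v: integral_{1}^{2} v dv = (2^2 - 1^2)/2
  = 3/2.
Product: (609/4) * (3/2) = 1827/8.

1827/8


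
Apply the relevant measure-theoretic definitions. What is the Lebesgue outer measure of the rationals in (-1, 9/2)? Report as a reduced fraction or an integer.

Q cap (-1, 9/2) is countable; list its elements as q_1, q_2, ... . Fix eps > 0 and cover the k-th point by an interval of length eps * 2^(-k). The cover has total length eps * sum_{k>=1} 2^(-k) = eps, so by definition of outer measure m*(Q cap (-1, 9/2)) <= eps. Since eps was arbitrary and m* >= 0, the outer measure is 0.

0


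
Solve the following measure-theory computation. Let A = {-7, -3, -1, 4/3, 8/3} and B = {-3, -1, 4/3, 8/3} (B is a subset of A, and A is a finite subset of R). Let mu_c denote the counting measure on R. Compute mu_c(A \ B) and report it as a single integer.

Counting measure assigns mu_c(E) = |E| (number of elements) when E is finite. For B subset A, A \ B is the set of elements of A not in B, so |A \ B| = |A| - |B|.
|A| = 5, |B| = 4, so mu_c(A \ B) = 5 - 4 = 1.

1


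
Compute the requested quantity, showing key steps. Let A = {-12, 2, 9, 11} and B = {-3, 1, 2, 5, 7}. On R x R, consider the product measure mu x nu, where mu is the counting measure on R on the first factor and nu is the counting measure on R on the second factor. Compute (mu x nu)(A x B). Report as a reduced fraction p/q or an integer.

For a measurable rectangle A x B, the product measure satisfies
  (mu x nu)(A x B) = mu(A) * nu(B).
  mu(A) = 4.
  nu(B) = 5.
  (mu x nu)(A x B) = 4 * 5 = 20.

20


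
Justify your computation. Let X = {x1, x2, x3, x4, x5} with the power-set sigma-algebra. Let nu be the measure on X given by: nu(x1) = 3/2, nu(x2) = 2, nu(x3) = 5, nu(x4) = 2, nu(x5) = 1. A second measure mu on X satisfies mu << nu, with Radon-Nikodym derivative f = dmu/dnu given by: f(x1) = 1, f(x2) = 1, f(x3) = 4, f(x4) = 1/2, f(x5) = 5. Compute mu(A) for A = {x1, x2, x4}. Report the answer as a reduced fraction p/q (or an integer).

By the defining property of the Radon-Nikodym derivative, for every measurable set A,
  mu(A) = integral_A f dnu.
Since nu is a discrete measure concentrated on the atoms of X, the integral over A reduces to the sum
  mu(A) = sum_{x in A} f(x) * nu({x}).
Computing each term:
  x1: f(x1) * nu(x1) = 1 * 3/2 = 3/2.
  x2: f(x2) * nu(x2) = 1 * 2 = 2.
  x4: f(x4) * nu(x4) = 1/2 * 2 = 1.
Summing: mu(A) = 3/2 + 2 + 1 = 9/2.

9/2


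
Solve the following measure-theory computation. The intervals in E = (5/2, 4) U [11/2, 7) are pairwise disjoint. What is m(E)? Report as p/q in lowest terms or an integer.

For pairwise disjoint intervals, m(union_i I_i) = sum_i m(I_i),
and m is invariant under swapping open/closed endpoints (single points have measure 0).
So m(E) = sum_i (b_i - a_i).
  I_1 has length 4 - 5/2 = 3/2.
  I_2 has length 7 - 11/2 = 3/2.
Summing:
  m(E) = 3/2 + 3/2 = 3.

3


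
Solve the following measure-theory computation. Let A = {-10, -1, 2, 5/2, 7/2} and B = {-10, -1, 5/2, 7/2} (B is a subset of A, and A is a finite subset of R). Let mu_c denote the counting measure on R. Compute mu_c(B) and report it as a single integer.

Counting measure assigns mu_c(E) = |E| (number of elements) when E is finite.
B has 4 element(s), so mu_c(B) = 4.

4
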